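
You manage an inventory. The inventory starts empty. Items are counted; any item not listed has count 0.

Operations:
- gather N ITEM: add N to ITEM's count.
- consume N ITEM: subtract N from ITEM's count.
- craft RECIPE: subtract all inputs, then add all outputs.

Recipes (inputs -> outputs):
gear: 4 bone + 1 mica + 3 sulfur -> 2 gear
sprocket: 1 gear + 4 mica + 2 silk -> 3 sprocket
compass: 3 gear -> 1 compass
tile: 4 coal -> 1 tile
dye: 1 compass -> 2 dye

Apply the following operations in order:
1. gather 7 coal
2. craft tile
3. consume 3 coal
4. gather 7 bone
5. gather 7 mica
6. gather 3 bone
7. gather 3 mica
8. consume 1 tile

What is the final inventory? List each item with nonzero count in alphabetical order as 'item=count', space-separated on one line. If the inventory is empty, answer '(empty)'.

After 1 (gather 7 coal): coal=7
After 2 (craft tile): coal=3 tile=1
After 3 (consume 3 coal): tile=1
After 4 (gather 7 bone): bone=7 tile=1
After 5 (gather 7 mica): bone=7 mica=7 tile=1
After 6 (gather 3 bone): bone=10 mica=7 tile=1
After 7 (gather 3 mica): bone=10 mica=10 tile=1
After 8 (consume 1 tile): bone=10 mica=10

Answer: bone=10 mica=10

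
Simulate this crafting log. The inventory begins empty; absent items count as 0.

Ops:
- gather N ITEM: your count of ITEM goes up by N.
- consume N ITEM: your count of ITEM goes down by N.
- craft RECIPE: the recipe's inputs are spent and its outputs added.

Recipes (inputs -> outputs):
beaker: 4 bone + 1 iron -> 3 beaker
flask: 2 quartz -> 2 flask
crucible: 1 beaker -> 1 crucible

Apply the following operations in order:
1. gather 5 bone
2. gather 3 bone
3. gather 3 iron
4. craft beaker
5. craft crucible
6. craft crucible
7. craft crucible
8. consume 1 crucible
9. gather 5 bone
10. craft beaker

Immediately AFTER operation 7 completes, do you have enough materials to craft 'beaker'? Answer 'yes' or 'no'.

Answer: yes

Derivation:
After 1 (gather 5 bone): bone=5
After 2 (gather 3 bone): bone=8
After 3 (gather 3 iron): bone=8 iron=3
After 4 (craft beaker): beaker=3 bone=4 iron=2
After 5 (craft crucible): beaker=2 bone=4 crucible=1 iron=2
After 6 (craft crucible): beaker=1 bone=4 crucible=2 iron=2
After 7 (craft crucible): bone=4 crucible=3 iron=2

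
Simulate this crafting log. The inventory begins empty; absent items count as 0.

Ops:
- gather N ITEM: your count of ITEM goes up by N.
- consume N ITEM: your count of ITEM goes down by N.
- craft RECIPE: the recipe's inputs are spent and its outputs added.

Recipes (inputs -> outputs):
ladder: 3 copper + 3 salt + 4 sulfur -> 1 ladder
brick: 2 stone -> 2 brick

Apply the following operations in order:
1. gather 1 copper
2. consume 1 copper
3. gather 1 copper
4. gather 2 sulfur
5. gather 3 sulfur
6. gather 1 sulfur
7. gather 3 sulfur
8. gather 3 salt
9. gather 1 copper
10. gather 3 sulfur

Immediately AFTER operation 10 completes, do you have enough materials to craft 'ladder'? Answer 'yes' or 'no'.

After 1 (gather 1 copper): copper=1
After 2 (consume 1 copper): (empty)
After 3 (gather 1 copper): copper=1
After 4 (gather 2 sulfur): copper=1 sulfur=2
After 5 (gather 3 sulfur): copper=1 sulfur=5
After 6 (gather 1 sulfur): copper=1 sulfur=6
After 7 (gather 3 sulfur): copper=1 sulfur=9
After 8 (gather 3 salt): copper=1 salt=3 sulfur=9
After 9 (gather 1 copper): copper=2 salt=3 sulfur=9
After 10 (gather 3 sulfur): copper=2 salt=3 sulfur=12

Answer: no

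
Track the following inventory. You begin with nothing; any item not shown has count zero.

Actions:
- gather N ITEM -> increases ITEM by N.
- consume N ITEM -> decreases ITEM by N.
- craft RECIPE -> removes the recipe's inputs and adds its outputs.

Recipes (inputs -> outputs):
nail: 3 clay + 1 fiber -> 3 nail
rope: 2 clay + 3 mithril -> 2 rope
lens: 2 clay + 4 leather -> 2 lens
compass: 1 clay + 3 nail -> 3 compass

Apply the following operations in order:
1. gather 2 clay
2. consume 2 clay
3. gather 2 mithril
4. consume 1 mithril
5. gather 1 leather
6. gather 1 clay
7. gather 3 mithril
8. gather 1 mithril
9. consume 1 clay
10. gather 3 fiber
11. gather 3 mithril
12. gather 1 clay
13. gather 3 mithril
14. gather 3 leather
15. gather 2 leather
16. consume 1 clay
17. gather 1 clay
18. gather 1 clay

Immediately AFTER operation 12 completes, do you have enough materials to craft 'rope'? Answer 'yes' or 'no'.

Answer: no

Derivation:
After 1 (gather 2 clay): clay=2
After 2 (consume 2 clay): (empty)
After 3 (gather 2 mithril): mithril=2
After 4 (consume 1 mithril): mithril=1
After 5 (gather 1 leather): leather=1 mithril=1
After 6 (gather 1 clay): clay=1 leather=1 mithril=1
After 7 (gather 3 mithril): clay=1 leather=1 mithril=4
After 8 (gather 1 mithril): clay=1 leather=1 mithril=5
After 9 (consume 1 clay): leather=1 mithril=5
After 10 (gather 3 fiber): fiber=3 leather=1 mithril=5
After 11 (gather 3 mithril): fiber=3 leather=1 mithril=8
After 12 (gather 1 clay): clay=1 fiber=3 leather=1 mithril=8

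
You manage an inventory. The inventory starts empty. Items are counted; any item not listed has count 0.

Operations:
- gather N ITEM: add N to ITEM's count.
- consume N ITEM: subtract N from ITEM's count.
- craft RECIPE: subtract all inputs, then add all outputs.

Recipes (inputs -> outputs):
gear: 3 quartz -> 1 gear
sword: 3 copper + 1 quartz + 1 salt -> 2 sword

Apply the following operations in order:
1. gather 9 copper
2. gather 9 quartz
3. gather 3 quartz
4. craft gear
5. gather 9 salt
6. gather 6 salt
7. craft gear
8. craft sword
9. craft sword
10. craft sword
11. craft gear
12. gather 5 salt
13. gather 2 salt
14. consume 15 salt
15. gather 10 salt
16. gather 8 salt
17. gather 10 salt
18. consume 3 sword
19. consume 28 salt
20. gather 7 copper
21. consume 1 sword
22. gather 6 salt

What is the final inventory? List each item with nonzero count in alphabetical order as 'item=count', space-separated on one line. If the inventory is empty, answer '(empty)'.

Answer: copper=7 gear=3 salt=10 sword=2

Derivation:
After 1 (gather 9 copper): copper=9
After 2 (gather 9 quartz): copper=9 quartz=9
After 3 (gather 3 quartz): copper=9 quartz=12
After 4 (craft gear): copper=9 gear=1 quartz=9
After 5 (gather 9 salt): copper=9 gear=1 quartz=9 salt=9
After 6 (gather 6 salt): copper=9 gear=1 quartz=9 salt=15
After 7 (craft gear): copper=9 gear=2 quartz=6 salt=15
After 8 (craft sword): copper=6 gear=2 quartz=5 salt=14 sword=2
After 9 (craft sword): copper=3 gear=2 quartz=4 salt=13 sword=4
After 10 (craft sword): gear=2 quartz=3 salt=12 sword=6
After 11 (craft gear): gear=3 salt=12 sword=6
After 12 (gather 5 salt): gear=3 salt=17 sword=6
After 13 (gather 2 salt): gear=3 salt=19 sword=6
After 14 (consume 15 salt): gear=3 salt=4 sword=6
After 15 (gather 10 salt): gear=3 salt=14 sword=6
After 16 (gather 8 salt): gear=3 salt=22 sword=6
After 17 (gather 10 salt): gear=3 salt=32 sword=6
After 18 (consume 3 sword): gear=3 salt=32 sword=3
After 19 (consume 28 salt): gear=3 salt=4 sword=3
After 20 (gather 7 copper): copper=7 gear=3 salt=4 sword=3
After 21 (consume 1 sword): copper=7 gear=3 salt=4 sword=2
After 22 (gather 6 salt): copper=7 gear=3 salt=10 sword=2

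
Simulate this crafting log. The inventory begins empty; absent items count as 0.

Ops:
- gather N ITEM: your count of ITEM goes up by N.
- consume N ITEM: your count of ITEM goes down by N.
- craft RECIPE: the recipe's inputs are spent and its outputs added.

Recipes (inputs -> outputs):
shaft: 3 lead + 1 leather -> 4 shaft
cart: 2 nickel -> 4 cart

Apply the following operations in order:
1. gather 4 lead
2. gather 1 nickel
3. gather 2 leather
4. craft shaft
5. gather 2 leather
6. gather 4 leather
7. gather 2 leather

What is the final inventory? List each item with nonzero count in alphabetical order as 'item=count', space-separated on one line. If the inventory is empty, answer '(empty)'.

Answer: lead=1 leather=9 nickel=1 shaft=4

Derivation:
After 1 (gather 4 lead): lead=4
After 2 (gather 1 nickel): lead=4 nickel=1
After 3 (gather 2 leather): lead=4 leather=2 nickel=1
After 4 (craft shaft): lead=1 leather=1 nickel=1 shaft=4
After 5 (gather 2 leather): lead=1 leather=3 nickel=1 shaft=4
After 6 (gather 4 leather): lead=1 leather=7 nickel=1 shaft=4
After 7 (gather 2 leather): lead=1 leather=9 nickel=1 shaft=4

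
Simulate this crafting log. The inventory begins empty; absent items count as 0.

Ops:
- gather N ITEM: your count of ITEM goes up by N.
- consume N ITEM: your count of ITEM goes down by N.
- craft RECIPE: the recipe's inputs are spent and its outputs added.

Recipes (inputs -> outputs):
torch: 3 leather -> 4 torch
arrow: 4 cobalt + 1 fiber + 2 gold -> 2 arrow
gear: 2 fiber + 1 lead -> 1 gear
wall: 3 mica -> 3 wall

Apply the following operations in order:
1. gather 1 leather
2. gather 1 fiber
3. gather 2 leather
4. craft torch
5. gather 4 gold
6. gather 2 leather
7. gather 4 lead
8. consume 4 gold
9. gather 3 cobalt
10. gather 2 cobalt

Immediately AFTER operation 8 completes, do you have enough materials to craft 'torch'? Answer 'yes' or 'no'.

After 1 (gather 1 leather): leather=1
After 2 (gather 1 fiber): fiber=1 leather=1
After 3 (gather 2 leather): fiber=1 leather=3
After 4 (craft torch): fiber=1 torch=4
After 5 (gather 4 gold): fiber=1 gold=4 torch=4
After 6 (gather 2 leather): fiber=1 gold=4 leather=2 torch=4
After 7 (gather 4 lead): fiber=1 gold=4 lead=4 leather=2 torch=4
After 8 (consume 4 gold): fiber=1 lead=4 leather=2 torch=4

Answer: no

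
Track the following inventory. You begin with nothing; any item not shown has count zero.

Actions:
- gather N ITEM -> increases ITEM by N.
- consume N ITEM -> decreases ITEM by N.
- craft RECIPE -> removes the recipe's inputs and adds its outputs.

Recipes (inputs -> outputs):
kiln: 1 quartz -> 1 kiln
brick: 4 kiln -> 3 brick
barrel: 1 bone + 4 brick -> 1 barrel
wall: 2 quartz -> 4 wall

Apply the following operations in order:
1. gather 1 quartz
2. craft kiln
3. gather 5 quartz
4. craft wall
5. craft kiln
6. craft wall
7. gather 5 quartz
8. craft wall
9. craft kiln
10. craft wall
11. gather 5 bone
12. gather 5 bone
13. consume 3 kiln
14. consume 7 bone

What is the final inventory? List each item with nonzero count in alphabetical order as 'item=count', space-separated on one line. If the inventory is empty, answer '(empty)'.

Answer: bone=3 wall=16

Derivation:
After 1 (gather 1 quartz): quartz=1
After 2 (craft kiln): kiln=1
After 3 (gather 5 quartz): kiln=1 quartz=5
After 4 (craft wall): kiln=1 quartz=3 wall=4
After 5 (craft kiln): kiln=2 quartz=2 wall=4
After 6 (craft wall): kiln=2 wall=8
After 7 (gather 5 quartz): kiln=2 quartz=5 wall=8
After 8 (craft wall): kiln=2 quartz=3 wall=12
After 9 (craft kiln): kiln=3 quartz=2 wall=12
After 10 (craft wall): kiln=3 wall=16
After 11 (gather 5 bone): bone=5 kiln=3 wall=16
After 12 (gather 5 bone): bone=10 kiln=3 wall=16
After 13 (consume 3 kiln): bone=10 wall=16
After 14 (consume 7 bone): bone=3 wall=16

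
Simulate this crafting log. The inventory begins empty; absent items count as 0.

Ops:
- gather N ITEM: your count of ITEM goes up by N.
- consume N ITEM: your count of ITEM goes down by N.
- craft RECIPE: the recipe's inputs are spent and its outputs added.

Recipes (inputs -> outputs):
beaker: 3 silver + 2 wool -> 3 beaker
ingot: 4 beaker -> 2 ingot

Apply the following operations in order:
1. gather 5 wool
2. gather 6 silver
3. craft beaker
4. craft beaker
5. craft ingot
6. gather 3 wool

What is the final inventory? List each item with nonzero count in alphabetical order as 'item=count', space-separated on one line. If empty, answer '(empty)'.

After 1 (gather 5 wool): wool=5
After 2 (gather 6 silver): silver=6 wool=5
After 3 (craft beaker): beaker=3 silver=3 wool=3
After 4 (craft beaker): beaker=6 wool=1
After 5 (craft ingot): beaker=2 ingot=2 wool=1
After 6 (gather 3 wool): beaker=2 ingot=2 wool=4

Answer: beaker=2 ingot=2 wool=4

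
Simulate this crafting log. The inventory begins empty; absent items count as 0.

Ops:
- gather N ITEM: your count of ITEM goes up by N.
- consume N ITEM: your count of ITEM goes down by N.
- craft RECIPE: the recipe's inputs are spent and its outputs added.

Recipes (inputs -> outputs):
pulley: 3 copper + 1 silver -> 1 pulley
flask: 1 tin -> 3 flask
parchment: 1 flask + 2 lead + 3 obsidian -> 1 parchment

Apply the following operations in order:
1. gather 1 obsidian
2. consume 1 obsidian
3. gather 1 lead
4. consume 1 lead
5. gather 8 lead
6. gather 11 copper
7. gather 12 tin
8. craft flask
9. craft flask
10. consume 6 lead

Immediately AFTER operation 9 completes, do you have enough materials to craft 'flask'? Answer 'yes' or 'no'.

Answer: yes

Derivation:
After 1 (gather 1 obsidian): obsidian=1
After 2 (consume 1 obsidian): (empty)
After 3 (gather 1 lead): lead=1
After 4 (consume 1 lead): (empty)
After 5 (gather 8 lead): lead=8
After 6 (gather 11 copper): copper=11 lead=8
After 7 (gather 12 tin): copper=11 lead=8 tin=12
After 8 (craft flask): copper=11 flask=3 lead=8 tin=11
After 9 (craft flask): copper=11 flask=6 lead=8 tin=10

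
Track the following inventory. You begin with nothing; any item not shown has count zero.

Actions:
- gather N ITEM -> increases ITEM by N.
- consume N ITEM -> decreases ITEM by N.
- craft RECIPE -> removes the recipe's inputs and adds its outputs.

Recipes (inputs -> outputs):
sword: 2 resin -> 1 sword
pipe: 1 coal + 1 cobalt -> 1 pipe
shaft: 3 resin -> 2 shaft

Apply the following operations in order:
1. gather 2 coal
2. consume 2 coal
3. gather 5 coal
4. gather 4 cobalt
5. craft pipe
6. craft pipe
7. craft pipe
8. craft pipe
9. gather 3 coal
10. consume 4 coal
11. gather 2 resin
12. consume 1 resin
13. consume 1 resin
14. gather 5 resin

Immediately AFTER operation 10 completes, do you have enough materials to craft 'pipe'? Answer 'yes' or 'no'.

Answer: no

Derivation:
After 1 (gather 2 coal): coal=2
After 2 (consume 2 coal): (empty)
After 3 (gather 5 coal): coal=5
After 4 (gather 4 cobalt): coal=5 cobalt=4
After 5 (craft pipe): coal=4 cobalt=3 pipe=1
After 6 (craft pipe): coal=3 cobalt=2 pipe=2
After 7 (craft pipe): coal=2 cobalt=1 pipe=3
After 8 (craft pipe): coal=1 pipe=4
After 9 (gather 3 coal): coal=4 pipe=4
After 10 (consume 4 coal): pipe=4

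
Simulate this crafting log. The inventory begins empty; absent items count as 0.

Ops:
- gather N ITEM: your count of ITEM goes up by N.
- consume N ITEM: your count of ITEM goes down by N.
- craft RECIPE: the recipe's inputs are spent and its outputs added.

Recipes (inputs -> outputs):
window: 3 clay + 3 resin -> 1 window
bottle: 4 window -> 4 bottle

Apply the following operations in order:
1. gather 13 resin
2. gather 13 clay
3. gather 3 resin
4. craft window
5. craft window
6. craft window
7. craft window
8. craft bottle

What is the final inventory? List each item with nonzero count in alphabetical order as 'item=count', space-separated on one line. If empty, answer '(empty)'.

After 1 (gather 13 resin): resin=13
After 2 (gather 13 clay): clay=13 resin=13
After 3 (gather 3 resin): clay=13 resin=16
After 4 (craft window): clay=10 resin=13 window=1
After 5 (craft window): clay=7 resin=10 window=2
After 6 (craft window): clay=4 resin=7 window=3
After 7 (craft window): clay=1 resin=4 window=4
After 8 (craft bottle): bottle=4 clay=1 resin=4

Answer: bottle=4 clay=1 resin=4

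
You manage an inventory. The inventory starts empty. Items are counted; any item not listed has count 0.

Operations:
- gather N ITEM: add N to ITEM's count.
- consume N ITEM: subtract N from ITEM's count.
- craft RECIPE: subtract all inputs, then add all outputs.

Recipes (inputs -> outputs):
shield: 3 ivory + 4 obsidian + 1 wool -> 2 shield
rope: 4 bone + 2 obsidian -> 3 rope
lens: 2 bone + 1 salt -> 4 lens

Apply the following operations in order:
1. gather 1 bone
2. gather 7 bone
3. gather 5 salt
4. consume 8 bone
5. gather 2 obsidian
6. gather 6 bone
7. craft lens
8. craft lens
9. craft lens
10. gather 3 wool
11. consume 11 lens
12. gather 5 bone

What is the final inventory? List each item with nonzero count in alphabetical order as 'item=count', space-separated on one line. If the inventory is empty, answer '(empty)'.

Answer: bone=5 lens=1 obsidian=2 salt=2 wool=3

Derivation:
After 1 (gather 1 bone): bone=1
After 2 (gather 7 bone): bone=8
After 3 (gather 5 salt): bone=8 salt=5
After 4 (consume 8 bone): salt=5
After 5 (gather 2 obsidian): obsidian=2 salt=5
After 6 (gather 6 bone): bone=6 obsidian=2 salt=5
After 7 (craft lens): bone=4 lens=4 obsidian=2 salt=4
After 8 (craft lens): bone=2 lens=8 obsidian=2 salt=3
After 9 (craft lens): lens=12 obsidian=2 salt=2
After 10 (gather 3 wool): lens=12 obsidian=2 salt=2 wool=3
After 11 (consume 11 lens): lens=1 obsidian=2 salt=2 wool=3
After 12 (gather 5 bone): bone=5 lens=1 obsidian=2 salt=2 wool=3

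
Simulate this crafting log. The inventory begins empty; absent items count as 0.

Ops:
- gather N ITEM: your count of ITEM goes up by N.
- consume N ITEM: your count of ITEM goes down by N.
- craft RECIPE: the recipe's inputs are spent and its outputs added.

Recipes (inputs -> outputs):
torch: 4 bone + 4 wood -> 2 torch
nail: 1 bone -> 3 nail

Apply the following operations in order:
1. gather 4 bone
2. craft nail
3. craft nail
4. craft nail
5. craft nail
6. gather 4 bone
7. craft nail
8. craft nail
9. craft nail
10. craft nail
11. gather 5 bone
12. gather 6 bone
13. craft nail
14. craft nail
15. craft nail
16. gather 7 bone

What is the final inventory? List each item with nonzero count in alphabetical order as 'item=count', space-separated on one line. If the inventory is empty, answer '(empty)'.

Answer: bone=15 nail=33

Derivation:
After 1 (gather 4 bone): bone=4
After 2 (craft nail): bone=3 nail=3
After 3 (craft nail): bone=2 nail=6
After 4 (craft nail): bone=1 nail=9
After 5 (craft nail): nail=12
After 6 (gather 4 bone): bone=4 nail=12
After 7 (craft nail): bone=3 nail=15
After 8 (craft nail): bone=2 nail=18
After 9 (craft nail): bone=1 nail=21
After 10 (craft nail): nail=24
After 11 (gather 5 bone): bone=5 nail=24
After 12 (gather 6 bone): bone=11 nail=24
After 13 (craft nail): bone=10 nail=27
After 14 (craft nail): bone=9 nail=30
After 15 (craft nail): bone=8 nail=33
After 16 (gather 7 bone): bone=15 nail=33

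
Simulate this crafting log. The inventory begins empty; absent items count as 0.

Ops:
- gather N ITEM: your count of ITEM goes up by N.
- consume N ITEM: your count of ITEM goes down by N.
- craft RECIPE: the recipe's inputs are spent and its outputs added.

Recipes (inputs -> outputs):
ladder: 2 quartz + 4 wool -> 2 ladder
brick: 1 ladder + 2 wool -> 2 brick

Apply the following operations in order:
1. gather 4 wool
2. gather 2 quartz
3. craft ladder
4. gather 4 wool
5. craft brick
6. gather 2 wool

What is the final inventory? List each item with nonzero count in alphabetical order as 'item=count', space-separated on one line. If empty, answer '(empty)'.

Answer: brick=2 ladder=1 wool=4

Derivation:
After 1 (gather 4 wool): wool=4
After 2 (gather 2 quartz): quartz=2 wool=4
After 3 (craft ladder): ladder=2
After 4 (gather 4 wool): ladder=2 wool=4
After 5 (craft brick): brick=2 ladder=1 wool=2
After 6 (gather 2 wool): brick=2 ladder=1 wool=4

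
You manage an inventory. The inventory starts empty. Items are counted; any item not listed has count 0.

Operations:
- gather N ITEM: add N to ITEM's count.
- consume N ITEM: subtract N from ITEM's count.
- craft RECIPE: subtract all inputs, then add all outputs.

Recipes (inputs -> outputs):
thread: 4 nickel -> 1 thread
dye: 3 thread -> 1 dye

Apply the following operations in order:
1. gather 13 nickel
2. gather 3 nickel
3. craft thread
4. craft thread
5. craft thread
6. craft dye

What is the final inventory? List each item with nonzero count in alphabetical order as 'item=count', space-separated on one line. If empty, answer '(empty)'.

Answer: dye=1 nickel=4

Derivation:
After 1 (gather 13 nickel): nickel=13
After 2 (gather 3 nickel): nickel=16
After 3 (craft thread): nickel=12 thread=1
After 4 (craft thread): nickel=8 thread=2
After 5 (craft thread): nickel=4 thread=3
After 6 (craft dye): dye=1 nickel=4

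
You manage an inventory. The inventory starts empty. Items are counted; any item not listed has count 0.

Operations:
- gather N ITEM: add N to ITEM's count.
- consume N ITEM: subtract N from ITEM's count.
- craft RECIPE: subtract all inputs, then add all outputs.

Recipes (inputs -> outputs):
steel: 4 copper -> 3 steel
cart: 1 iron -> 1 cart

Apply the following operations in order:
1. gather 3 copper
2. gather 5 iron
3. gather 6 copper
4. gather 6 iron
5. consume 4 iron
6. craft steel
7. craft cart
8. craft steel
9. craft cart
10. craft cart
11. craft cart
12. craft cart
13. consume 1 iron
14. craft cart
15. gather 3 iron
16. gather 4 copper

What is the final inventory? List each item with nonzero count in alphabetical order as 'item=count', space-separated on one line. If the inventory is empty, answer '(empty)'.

After 1 (gather 3 copper): copper=3
After 2 (gather 5 iron): copper=3 iron=5
After 3 (gather 6 copper): copper=9 iron=5
After 4 (gather 6 iron): copper=9 iron=11
After 5 (consume 4 iron): copper=9 iron=7
After 6 (craft steel): copper=5 iron=7 steel=3
After 7 (craft cart): cart=1 copper=5 iron=6 steel=3
After 8 (craft steel): cart=1 copper=1 iron=6 steel=6
After 9 (craft cart): cart=2 copper=1 iron=5 steel=6
After 10 (craft cart): cart=3 copper=1 iron=4 steel=6
After 11 (craft cart): cart=4 copper=1 iron=3 steel=6
After 12 (craft cart): cart=5 copper=1 iron=2 steel=6
After 13 (consume 1 iron): cart=5 copper=1 iron=1 steel=6
After 14 (craft cart): cart=6 copper=1 steel=6
After 15 (gather 3 iron): cart=6 copper=1 iron=3 steel=6
After 16 (gather 4 copper): cart=6 copper=5 iron=3 steel=6

Answer: cart=6 copper=5 iron=3 steel=6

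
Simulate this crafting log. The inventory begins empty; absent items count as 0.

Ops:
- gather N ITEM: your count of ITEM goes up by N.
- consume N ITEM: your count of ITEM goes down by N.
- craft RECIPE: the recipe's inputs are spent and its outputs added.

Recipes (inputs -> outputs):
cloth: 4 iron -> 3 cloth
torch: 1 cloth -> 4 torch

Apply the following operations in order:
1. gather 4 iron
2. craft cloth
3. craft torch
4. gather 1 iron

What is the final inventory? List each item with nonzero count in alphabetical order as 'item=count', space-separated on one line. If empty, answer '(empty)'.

Answer: cloth=2 iron=1 torch=4

Derivation:
After 1 (gather 4 iron): iron=4
After 2 (craft cloth): cloth=3
After 3 (craft torch): cloth=2 torch=4
After 4 (gather 1 iron): cloth=2 iron=1 torch=4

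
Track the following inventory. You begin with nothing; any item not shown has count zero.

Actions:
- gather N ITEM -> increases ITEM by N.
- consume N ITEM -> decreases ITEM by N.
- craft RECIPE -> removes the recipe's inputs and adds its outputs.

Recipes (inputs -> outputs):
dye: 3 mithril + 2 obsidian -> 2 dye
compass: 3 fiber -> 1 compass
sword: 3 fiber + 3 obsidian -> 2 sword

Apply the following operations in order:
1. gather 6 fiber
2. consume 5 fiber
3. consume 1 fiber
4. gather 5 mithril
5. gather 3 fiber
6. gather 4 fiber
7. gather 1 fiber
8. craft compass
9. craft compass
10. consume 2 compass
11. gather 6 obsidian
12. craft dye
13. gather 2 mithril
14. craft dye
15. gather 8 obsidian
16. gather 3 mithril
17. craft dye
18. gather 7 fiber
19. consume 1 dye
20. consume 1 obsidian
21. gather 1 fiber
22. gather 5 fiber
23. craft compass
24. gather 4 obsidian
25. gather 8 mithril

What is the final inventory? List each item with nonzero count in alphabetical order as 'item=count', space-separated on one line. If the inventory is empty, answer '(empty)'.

After 1 (gather 6 fiber): fiber=6
After 2 (consume 5 fiber): fiber=1
After 3 (consume 1 fiber): (empty)
After 4 (gather 5 mithril): mithril=5
After 5 (gather 3 fiber): fiber=3 mithril=5
After 6 (gather 4 fiber): fiber=7 mithril=5
After 7 (gather 1 fiber): fiber=8 mithril=5
After 8 (craft compass): compass=1 fiber=5 mithril=5
After 9 (craft compass): compass=2 fiber=2 mithril=5
After 10 (consume 2 compass): fiber=2 mithril=5
After 11 (gather 6 obsidian): fiber=2 mithril=5 obsidian=6
After 12 (craft dye): dye=2 fiber=2 mithril=2 obsidian=4
After 13 (gather 2 mithril): dye=2 fiber=2 mithril=4 obsidian=4
After 14 (craft dye): dye=4 fiber=2 mithril=1 obsidian=2
After 15 (gather 8 obsidian): dye=4 fiber=2 mithril=1 obsidian=10
After 16 (gather 3 mithril): dye=4 fiber=2 mithril=4 obsidian=10
After 17 (craft dye): dye=6 fiber=2 mithril=1 obsidian=8
After 18 (gather 7 fiber): dye=6 fiber=9 mithril=1 obsidian=8
After 19 (consume 1 dye): dye=5 fiber=9 mithril=1 obsidian=8
After 20 (consume 1 obsidian): dye=5 fiber=9 mithril=1 obsidian=7
After 21 (gather 1 fiber): dye=5 fiber=10 mithril=1 obsidian=7
After 22 (gather 5 fiber): dye=5 fiber=15 mithril=1 obsidian=7
After 23 (craft compass): compass=1 dye=5 fiber=12 mithril=1 obsidian=7
After 24 (gather 4 obsidian): compass=1 dye=5 fiber=12 mithril=1 obsidian=11
After 25 (gather 8 mithril): compass=1 dye=5 fiber=12 mithril=9 obsidian=11

Answer: compass=1 dye=5 fiber=12 mithril=9 obsidian=11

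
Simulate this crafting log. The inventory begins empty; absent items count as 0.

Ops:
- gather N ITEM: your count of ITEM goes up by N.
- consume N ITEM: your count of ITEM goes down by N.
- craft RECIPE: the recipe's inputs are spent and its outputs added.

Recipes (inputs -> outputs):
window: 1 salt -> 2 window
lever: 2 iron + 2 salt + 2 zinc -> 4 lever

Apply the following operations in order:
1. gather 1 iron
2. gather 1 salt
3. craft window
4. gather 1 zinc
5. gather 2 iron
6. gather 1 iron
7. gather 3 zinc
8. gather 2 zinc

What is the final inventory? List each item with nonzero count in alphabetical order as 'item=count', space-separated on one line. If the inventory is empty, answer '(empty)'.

Answer: iron=4 window=2 zinc=6

Derivation:
After 1 (gather 1 iron): iron=1
After 2 (gather 1 salt): iron=1 salt=1
After 3 (craft window): iron=1 window=2
After 4 (gather 1 zinc): iron=1 window=2 zinc=1
After 5 (gather 2 iron): iron=3 window=2 zinc=1
After 6 (gather 1 iron): iron=4 window=2 zinc=1
After 7 (gather 3 zinc): iron=4 window=2 zinc=4
After 8 (gather 2 zinc): iron=4 window=2 zinc=6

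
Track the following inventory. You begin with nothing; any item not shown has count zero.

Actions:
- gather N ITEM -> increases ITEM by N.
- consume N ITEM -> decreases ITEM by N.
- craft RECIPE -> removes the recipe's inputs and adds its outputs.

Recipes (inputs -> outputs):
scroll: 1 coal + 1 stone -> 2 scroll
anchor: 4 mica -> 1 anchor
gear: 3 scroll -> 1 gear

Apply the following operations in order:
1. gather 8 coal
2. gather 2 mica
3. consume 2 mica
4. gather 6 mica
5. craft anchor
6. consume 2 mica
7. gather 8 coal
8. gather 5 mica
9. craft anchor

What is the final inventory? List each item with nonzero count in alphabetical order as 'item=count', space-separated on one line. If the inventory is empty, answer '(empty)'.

After 1 (gather 8 coal): coal=8
After 2 (gather 2 mica): coal=8 mica=2
After 3 (consume 2 mica): coal=8
After 4 (gather 6 mica): coal=8 mica=6
After 5 (craft anchor): anchor=1 coal=8 mica=2
After 6 (consume 2 mica): anchor=1 coal=8
After 7 (gather 8 coal): anchor=1 coal=16
After 8 (gather 5 mica): anchor=1 coal=16 mica=5
After 9 (craft anchor): anchor=2 coal=16 mica=1

Answer: anchor=2 coal=16 mica=1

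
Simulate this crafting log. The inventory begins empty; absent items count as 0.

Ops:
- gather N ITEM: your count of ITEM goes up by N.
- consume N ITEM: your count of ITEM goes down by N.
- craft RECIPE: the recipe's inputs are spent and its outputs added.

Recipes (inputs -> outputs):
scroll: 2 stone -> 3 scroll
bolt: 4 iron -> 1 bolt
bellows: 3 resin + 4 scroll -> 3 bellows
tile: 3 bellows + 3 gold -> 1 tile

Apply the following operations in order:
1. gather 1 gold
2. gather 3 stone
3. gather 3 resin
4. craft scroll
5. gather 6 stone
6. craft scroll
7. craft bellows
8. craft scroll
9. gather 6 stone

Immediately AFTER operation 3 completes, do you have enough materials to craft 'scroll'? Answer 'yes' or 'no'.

Answer: yes

Derivation:
After 1 (gather 1 gold): gold=1
After 2 (gather 3 stone): gold=1 stone=3
After 3 (gather 3 resin): gold=1 resin=3 stone=3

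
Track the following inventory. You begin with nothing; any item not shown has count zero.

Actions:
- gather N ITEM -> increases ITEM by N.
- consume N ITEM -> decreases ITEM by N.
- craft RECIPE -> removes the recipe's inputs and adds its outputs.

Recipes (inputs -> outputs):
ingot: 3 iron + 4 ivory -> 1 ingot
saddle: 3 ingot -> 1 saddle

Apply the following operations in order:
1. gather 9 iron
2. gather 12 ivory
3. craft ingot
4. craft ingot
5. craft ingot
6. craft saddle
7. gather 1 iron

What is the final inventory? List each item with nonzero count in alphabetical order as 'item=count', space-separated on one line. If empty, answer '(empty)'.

Answer: iron=1 saddle=1

Derivation:
After 1 (gather 9 iron): iron=9
After 2 (gather 12 ivory): iron=9 ivory=12
After 3 (craft ingot): ingot=1 iron=6 ivory=8
After 4 (craft ingot): ingot=2 iron=3 ivory=4
After 5 (craft ingot): ingot=3
After 6 (craft saddle): saddle=1
After 7 (gather 1 iron): iron=1 saddle=1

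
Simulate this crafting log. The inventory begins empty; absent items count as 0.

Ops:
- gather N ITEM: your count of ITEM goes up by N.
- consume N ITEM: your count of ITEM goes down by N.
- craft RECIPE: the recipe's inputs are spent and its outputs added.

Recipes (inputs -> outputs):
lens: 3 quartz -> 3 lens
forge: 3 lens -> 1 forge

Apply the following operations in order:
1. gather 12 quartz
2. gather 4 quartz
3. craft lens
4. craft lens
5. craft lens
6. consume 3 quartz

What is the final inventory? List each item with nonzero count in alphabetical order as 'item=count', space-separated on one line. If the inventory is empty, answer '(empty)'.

Answer: lens=9 quartz=4

Derivation:
After 1 (gather 12 quartz): quartz=12
After 2 (gather 4 quartz): quartz=16
After 3 (craft lens): lens=3 quartz=13
After 4 (craft lens): lens=6 quartz=10
After 5 (craft lens): lens=9 quartz=7
After 6 (consume 3 quartz): lens=9 quartz=4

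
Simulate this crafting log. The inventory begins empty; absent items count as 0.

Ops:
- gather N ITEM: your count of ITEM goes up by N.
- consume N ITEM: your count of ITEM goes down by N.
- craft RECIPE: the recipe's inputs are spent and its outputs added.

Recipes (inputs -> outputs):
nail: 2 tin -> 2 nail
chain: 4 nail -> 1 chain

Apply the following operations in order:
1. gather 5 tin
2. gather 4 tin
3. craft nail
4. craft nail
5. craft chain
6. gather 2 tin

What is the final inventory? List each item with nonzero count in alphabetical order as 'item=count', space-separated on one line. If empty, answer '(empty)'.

Answer: chain=1 tin=7

Derivation:
After 1 (gather 5 tin): tin=5
After 2 (gather 4 tin): tin=9
After 3 (craft nail): nail=2 tin=7
After 4 (craft nail): nail=4 tin=5
After 5 (craft chain): chain=1 tin=5
After 6 (gather 2 tin): chain=1 tin=7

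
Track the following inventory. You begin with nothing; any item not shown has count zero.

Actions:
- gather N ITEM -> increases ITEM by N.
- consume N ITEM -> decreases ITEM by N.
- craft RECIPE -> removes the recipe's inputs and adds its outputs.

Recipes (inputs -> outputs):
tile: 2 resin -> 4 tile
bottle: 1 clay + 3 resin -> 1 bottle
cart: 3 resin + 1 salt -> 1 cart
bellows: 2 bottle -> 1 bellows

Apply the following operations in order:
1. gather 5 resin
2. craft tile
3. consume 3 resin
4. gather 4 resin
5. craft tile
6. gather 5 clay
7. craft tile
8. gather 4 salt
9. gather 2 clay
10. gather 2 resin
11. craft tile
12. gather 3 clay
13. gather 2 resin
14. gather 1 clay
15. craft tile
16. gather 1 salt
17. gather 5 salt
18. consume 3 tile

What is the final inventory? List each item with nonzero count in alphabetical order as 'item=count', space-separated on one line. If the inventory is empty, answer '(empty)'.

Answer: clay=11 salt=10 tile=17

Derivation:
After 1 (gather 5 resin): resin=5
After 2 (craft tile): resin=3 tile=4
After 3 (consume 3 resin): tile=4
After 4 (gather 4 resin): resin=4 tile=4
After 5 (craft tile): resin=2 tile=8
After 6 (gather 5 clay): clay=5 resin=2 tile=8
After 7 (craft tile): clay=5 tile=12
After 8 (gather 4 salt): clay=5 salt=4 tile=12
After 9 (gather 2 clay): clay=7 salt=4 tile=12
After 10 (gather 2 resin): clay=7 resin=2 salt=4 tile=12
After 11 (craft tile): clay=7 salt=4 tile=16
After 12 (gather 3 clay): clay=10 salt=4 tile=16
After 13 (gather 2 resin): clay=10 resin=2 salt=4 tile=16
After 14 (gather 1 clay): clay=11 resin=2 salt=4 tile=16
After 15 (craft tile): clay=11 salt=4 tile=20
After 16 (gather 1 salt): clay=11 salt=5 tile=20
After 17 (gather 5 salt): clay=11 salt=10 tile=20
After 18 (consume 3 tile): clay=11 salt=10 tile=17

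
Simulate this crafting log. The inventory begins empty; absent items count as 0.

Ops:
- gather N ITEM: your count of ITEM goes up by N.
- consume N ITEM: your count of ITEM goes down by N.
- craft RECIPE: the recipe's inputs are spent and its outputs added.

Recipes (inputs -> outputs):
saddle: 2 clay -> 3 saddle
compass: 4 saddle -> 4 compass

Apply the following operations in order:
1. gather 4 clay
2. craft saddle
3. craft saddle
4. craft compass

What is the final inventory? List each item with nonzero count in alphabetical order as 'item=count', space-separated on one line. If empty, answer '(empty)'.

After 1 (gather 4 clay): clay=4
After 2 (craft saddle): clay=2 saddle=3
After 3 (craft saddle): saddle=6
After 4 (craft compass): compass=4 saddle=2

Answer: compass=4 saddle=2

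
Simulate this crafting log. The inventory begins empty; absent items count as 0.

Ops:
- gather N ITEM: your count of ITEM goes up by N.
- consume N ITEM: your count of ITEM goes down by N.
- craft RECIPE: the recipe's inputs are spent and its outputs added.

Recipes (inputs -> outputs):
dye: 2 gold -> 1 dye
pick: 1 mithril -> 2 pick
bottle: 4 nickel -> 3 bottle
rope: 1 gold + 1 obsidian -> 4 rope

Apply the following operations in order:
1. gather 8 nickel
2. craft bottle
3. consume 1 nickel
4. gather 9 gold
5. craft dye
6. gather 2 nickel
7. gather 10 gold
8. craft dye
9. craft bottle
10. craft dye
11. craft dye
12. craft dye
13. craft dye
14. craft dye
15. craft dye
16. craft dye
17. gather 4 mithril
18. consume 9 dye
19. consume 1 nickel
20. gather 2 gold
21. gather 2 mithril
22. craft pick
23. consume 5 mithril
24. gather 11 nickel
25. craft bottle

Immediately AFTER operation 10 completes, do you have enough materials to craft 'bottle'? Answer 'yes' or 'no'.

After 1 (gather 8 nickel): nickel=8
After 2 (craft bottle): bottle=3 nickel=4
After 3 (consume 1 nickel): bottle=3 nickel=3
After 4 (gather 9 gold): bottle=3 gold=9 nickel=3
After 5 (craft dye): bottle=3 dye=1 gold=7 nickel=3
After 6 (gather 2 nickel): bottle=3 dye=1 gold=7 nickel=5
After 7 (gather 10 gold): bottle=3 dye=1 gold=17 nickel=5
After 8 (craft dye): bottle=3 dye=2 gold=15 nickel=5
After 9 (craft bottle): bottle=6 dye=2 gold=15 nickel=1
After 10 (craft dye): bottle=6 dye=3 gold=13 nickel=1

Answer: no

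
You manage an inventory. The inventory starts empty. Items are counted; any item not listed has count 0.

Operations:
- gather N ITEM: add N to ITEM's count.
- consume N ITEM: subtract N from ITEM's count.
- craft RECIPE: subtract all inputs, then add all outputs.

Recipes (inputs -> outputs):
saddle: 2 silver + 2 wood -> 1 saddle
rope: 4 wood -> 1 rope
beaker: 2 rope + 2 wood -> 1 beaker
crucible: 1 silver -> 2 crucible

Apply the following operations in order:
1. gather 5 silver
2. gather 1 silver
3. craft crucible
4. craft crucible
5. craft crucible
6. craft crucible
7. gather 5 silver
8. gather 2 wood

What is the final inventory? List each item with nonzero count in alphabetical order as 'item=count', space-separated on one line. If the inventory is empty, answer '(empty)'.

After 1 (gather 5 silver): silver=5
After 2 (gather 1 silver): silver=6
After 3 (craft crucible): crucible=2 silver=5
After 4 (craft crucible): crucible=4 silver=4
After 5 (craft crucible): crucible=6 silver=3
After 6 (craft crucible): crucible=8 silver=2
After 7 (gather 5 silver): crucible=8 silver=7
After 8 (gather 2 wood): crucible=8 silver=7 wood=2

Answer: crucible=8 silver=7 wood=2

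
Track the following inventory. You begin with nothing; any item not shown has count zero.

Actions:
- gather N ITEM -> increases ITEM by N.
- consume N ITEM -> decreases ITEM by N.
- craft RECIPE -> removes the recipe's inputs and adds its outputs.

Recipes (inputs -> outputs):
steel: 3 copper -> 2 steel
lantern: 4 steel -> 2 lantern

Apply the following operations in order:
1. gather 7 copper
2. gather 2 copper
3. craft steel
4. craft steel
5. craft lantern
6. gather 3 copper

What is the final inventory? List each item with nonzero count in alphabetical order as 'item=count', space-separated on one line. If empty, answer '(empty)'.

After 1 (gather 7 copper): copper=7
After 2 (gather 2 copper): copper=9
After 3 (craft steel): copper=6 steel=2
After 4 (craft steel): copper=3 steel=4
After 5 (craft lantern): copper=3 lantern=2
After 6 (gather 3 copper): copper=6 lantern=2

Answer: copper=6 lantern=2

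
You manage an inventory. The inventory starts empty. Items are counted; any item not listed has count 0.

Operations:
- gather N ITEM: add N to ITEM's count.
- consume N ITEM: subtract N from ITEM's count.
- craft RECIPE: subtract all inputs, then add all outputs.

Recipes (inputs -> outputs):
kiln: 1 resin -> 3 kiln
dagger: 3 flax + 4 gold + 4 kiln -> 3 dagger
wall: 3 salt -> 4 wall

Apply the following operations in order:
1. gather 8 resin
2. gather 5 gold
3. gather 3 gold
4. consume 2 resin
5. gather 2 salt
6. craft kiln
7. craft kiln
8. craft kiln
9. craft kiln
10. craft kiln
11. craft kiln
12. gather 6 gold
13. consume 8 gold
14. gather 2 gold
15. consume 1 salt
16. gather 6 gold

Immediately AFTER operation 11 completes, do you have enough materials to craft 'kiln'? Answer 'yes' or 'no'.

Answer: no

Derivation:
After 1 (gather 8 resin): resin=8
After 2 (gather 5 gold): gold=5 resin=8
After 3 (gather 3 gold): gold=8 resin=8
After 4 (consume 2 resin): gold=8 resin=6
After 5 (gather 2 salt): gold=8 resin=6 salt=2
After 6 (craft kiln): gold=8 kiln=3 resin=5 salt=2
After 7 (craft kiln): gold=8 kiln=6 resin=4 salt=2
After 8 (craft kiln): gold=8 kiln=9 resin=3 salt=2
After 9 (craft kiln): gold=8 kiln=12 resin=2 salt=2
After 10 (craft kiln): gold=8 kiln=15 resin=1 salt=2
After 11 (craft kiln): gold=8 kiln=18 salt=2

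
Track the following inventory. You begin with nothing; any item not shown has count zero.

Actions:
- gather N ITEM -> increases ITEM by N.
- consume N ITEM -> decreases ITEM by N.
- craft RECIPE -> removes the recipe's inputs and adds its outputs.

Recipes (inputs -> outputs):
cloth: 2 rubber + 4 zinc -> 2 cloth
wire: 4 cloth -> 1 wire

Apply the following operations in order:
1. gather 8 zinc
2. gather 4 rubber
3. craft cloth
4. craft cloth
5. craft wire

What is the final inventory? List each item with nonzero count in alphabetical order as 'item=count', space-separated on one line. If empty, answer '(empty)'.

Answer: wire=1

Derivation:
After 1 (gather 8 zinc): zinc=8
After 2 (gather 4 rubber): rubber=4 zinc=8
After 3 (craft cloth): cloth=2 rubber=2 zinc=4
After 4 (craft cloth): cloth=4
After 5 (craft wire): wire=1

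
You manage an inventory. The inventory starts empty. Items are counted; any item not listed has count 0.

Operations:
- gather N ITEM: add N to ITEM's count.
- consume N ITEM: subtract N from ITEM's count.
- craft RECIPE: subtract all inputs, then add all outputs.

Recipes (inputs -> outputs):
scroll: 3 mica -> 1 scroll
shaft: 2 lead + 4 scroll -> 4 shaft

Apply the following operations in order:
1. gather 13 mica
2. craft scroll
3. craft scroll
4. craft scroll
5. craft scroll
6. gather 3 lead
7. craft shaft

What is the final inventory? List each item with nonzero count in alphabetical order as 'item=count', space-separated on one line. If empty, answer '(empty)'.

Answer: lead=1 mica=1 shaft=4

Derivation:
After 1 (gather 13 mica): mica=13
After 2 (craft scroll): mica=10 scroll=1
After 3 (craft scroll): mica=7 scroll=2
After 4 (craft scroll): mica=4 scroll=3
After 5 (craft scroll): mica=1 scroll=4
After 6 (gather 3 lead): lead=3 mica=1 scroll=4
After 7 (craft shaft): lead=1 mica=1 shaft=4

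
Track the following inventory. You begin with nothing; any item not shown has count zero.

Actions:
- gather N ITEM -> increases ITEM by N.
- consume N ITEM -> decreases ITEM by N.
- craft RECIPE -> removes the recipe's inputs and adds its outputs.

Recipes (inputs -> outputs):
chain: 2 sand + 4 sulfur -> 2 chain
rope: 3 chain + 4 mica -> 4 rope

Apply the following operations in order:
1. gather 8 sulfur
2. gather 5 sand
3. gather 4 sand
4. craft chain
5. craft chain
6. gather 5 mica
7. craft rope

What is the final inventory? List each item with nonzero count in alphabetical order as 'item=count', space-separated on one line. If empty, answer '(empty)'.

Answer: chain=1 mica=1 rope=4 sand=5

Derivation:
After 1 (gather 8 sulfur): sulfur=8
After 2 (gather 5 sand): sand=5 sulfur=8
After 3 (gather 4 sand): sand=9 sulfur=8
After 4 (craft chain): chain=2 sand=7 sulfur=4
After 5 (craft chain): chain=4 sand=5
After 6 (gather 5 mica): chain=4 mica=5 sand=5
After 7 (craft rope): chain=1 mica=1 rope=4 sand=5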